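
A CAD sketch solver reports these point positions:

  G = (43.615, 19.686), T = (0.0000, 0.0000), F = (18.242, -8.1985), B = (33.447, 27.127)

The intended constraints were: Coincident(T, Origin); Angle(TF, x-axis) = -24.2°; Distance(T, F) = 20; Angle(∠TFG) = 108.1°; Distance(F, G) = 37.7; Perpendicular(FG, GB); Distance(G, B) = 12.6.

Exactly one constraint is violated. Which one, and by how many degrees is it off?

Perpendicular(FG, GB) — off by 6.10°.

T = (0.00, 0.00) ✓; TF at -24.20° ✓; |TF| = 20.00 ✓; ∠TFG = 108.1° ✓; |FG| = 37.70 ✓; ∠(FG, GB) = 96.10° ✗; |GB| = 12.60 ✓.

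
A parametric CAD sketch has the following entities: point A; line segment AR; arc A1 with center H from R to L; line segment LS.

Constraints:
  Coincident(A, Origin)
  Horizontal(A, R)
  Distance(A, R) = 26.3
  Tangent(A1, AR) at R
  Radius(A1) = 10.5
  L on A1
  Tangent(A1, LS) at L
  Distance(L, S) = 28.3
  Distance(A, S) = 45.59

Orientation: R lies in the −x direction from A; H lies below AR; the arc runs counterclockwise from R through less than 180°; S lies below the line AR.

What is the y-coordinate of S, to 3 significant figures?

-40.3

Checks: |HL| = 10.50 ✓; ∠(HL, LS) = 90.00° ✓; |LS| = 28.30 ✓; |AS| = 45.59 ✓.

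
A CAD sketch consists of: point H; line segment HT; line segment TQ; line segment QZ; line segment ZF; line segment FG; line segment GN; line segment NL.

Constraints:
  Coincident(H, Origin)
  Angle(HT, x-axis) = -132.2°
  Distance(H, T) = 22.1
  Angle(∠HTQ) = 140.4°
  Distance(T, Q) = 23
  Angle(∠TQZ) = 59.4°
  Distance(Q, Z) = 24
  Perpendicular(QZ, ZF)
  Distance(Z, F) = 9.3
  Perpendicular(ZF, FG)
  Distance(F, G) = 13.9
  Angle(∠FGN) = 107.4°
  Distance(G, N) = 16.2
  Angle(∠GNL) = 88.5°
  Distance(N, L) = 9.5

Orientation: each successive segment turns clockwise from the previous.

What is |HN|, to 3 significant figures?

43.1

ZF is perpendicular to FG, so FG runs at -112°; with |FG| = 13.9, G = (-25.2, -13.9). ∠FGN = 107.4° gives GN at 175° from the x-axis; with |GN| = 16.2, N = (-41.3, -12.4). Then |HN| = |N − H| = 43.1.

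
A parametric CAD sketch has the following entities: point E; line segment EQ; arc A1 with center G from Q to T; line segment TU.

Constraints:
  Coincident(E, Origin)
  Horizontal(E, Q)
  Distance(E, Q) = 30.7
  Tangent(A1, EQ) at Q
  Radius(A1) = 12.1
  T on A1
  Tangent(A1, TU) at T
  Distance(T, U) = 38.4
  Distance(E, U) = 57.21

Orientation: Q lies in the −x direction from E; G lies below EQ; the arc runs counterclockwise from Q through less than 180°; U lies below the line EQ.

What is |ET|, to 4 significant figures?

45.06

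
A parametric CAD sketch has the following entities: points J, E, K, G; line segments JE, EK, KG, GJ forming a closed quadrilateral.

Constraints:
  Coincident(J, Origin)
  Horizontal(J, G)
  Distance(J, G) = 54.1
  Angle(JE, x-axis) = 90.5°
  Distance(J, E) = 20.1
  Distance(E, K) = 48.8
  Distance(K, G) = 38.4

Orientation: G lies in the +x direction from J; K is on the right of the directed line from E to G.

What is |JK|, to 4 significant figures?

32.47

Checks: |EK| = 48.80 ✓; |KG| = 38.40 ✓.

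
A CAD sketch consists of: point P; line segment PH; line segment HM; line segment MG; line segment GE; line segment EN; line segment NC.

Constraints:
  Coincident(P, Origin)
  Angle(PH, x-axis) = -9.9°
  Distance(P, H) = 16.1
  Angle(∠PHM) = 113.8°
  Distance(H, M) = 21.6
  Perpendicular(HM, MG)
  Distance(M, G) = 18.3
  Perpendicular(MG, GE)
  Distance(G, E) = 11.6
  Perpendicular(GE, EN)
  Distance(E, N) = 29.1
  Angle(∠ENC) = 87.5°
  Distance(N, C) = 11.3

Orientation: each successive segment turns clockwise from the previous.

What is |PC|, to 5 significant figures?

37.403

GE ⟂ EN, so EN runs at 13.900°; with |EN| = 29.1, N = (28.746, -9.8808). ∠ENC = 87.5° gives NC at -78.600° from the x-axis; with |NC| = 11.3, C = (30.980, -20.958). Then |PC| = |C − P| = 37.403.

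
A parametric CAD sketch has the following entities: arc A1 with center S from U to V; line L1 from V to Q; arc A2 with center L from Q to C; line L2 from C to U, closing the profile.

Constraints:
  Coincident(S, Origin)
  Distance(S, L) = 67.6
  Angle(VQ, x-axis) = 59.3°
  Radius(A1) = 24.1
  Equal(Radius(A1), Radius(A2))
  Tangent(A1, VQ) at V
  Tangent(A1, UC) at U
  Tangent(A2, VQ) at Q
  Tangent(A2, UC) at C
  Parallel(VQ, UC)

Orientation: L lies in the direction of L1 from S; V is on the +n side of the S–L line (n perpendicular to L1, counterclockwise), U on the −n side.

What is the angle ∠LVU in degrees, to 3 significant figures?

70.4°

S is at the origin and L lies 67.6 along u from S, so L = 67.6·u = (34.5, 58.1). Tangency of A1 to both parallel lines with radius 24.1 puts V and U at S ± 24.1·n: V = (-20.7, 12.3), U = (20.7, -12.3). Then cos ∠LVU = VL·VU / (|VL||VU|), giving 70.4°.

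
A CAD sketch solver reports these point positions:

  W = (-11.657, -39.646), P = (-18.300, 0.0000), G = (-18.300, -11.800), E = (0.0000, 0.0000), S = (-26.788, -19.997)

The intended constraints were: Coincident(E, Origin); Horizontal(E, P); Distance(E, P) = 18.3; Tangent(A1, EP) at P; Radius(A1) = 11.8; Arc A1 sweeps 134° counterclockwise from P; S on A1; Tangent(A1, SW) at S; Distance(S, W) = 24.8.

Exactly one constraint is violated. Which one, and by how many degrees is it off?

Tangent(A1, SW) at S — off by 6.40°.

E = (0.00, 0.00) ✓; E.y = 0.00, P.y = 0.00 ✓; |EP| = 18.30 ✓; ∠(GP, PE) = 90.00° ✓; |GP| = 11.80 ✓; bearing(G→S) − bearing(G→P) = 134.0° ✓; |GS| = 11.80 ✓; ∠(GS, SW) = 96.40° ✗; |SW| = 24.80 ✓.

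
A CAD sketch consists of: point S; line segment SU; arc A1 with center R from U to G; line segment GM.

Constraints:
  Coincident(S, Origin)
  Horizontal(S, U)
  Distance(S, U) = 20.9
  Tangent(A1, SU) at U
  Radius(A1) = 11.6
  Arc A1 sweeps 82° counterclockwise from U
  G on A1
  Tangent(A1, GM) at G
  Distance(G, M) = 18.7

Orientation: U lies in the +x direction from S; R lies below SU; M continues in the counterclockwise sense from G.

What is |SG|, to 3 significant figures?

13.7

A1 meets SU tangentially, so RU is at right angles to SU, so R = U + (0, -11.6) = (20.9, -11.6). On A1, U sits at bearing 90° from R; an 82° counterclockwise sweep puts G at bearing 172°, so G = R + 11.6·(cos 172°, sin 172°) = (9.41, -9.99). Then |SG| = |G − S| = 13.7.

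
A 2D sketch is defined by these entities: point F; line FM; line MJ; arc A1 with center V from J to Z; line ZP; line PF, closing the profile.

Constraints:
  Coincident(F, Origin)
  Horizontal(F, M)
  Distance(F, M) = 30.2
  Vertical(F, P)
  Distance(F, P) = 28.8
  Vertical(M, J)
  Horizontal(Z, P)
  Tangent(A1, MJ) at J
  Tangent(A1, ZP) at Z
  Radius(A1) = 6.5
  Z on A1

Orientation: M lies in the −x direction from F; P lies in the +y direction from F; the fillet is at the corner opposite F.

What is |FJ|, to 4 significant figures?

37.54

F is at the origin; F and M share the same y with |FM| = 30.2 and M on the −x side, so M = (-30.20, 0.000). F and P share the same x with |FP| = 28.8 and P on the +y side, so P = (0.000, 28.80). The virtual corner opposite F is at (-30.20, 28.80). Since A1 is tangent to MJ there, VJ ⟂ MJ and A1 meets ZP tangentially, so VZ is at right angles to ZP, with radius 6.5, so the center V sits 6.5 in from both sides at V = (-23.70, 22.30). That places the tangent points at J = (-30.20, 22.30) on MJ and Z = (-23.70, 28.80) on ZP. Then |FJ| = |J − F| = 37.54.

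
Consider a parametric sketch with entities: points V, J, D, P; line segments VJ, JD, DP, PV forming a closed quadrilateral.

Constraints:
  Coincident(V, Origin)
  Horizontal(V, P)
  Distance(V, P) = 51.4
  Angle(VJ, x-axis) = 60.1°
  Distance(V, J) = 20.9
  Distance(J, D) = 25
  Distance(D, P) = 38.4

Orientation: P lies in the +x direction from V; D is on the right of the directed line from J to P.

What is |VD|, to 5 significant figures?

15.139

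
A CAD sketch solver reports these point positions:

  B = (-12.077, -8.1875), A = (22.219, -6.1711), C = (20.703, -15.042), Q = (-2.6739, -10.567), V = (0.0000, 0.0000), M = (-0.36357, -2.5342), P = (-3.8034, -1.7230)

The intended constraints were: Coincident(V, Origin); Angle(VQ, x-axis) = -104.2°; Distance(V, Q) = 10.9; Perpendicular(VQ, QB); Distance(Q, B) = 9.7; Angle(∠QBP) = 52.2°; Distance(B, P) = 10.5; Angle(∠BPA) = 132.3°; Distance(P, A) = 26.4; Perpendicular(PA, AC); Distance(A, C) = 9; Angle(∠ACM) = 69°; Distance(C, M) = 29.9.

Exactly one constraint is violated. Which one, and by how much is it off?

Distance(C, M) = 29.9 — off by 5.40.

V = (0.00, 0.00) ✓; VQ at -104.2° ✓; |VQ| = 10.90 ✓; ∠(VQ, QB) = 90.00° ✓; |QB| = 9.700 ✓; ∠QBP = 52.20° ✓; |BP| = 10.50 ✓; ∠BPA = 132.3° ✓; |PA| = 26.40 ✓; ∠(PA, AC) = 90.00° ✓; |AC| = 9.000 ✓; ∠ACM = 69.00° ✓; |CM| = 24.50 ✗.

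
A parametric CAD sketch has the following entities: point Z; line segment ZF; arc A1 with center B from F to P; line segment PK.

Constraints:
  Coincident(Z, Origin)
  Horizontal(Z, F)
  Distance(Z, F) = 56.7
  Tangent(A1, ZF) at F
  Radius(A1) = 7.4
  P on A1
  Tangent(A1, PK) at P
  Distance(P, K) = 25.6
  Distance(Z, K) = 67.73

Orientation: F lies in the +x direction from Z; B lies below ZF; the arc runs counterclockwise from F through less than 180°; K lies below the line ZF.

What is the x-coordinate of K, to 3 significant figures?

58.6

Checks: |BP| = 7.400 ✓; ∠(BP, PK) = 90.00° ✓; |PK| = 25.60 ✓; |ZK| = 67.73 ✓.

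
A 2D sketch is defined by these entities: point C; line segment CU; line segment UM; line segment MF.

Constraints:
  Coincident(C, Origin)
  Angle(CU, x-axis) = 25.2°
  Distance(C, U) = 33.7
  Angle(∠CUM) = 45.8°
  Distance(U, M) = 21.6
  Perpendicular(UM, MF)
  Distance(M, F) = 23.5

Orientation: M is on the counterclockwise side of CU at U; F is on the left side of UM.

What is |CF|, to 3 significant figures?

2.01

C is at the origin; CU runs at 25.2° with length 33.7, so U = 33.7·(cos 25.2°, sin 25.2°) = (30.5, 14.3). ∠CUM = 45.8°, so UM runs at 25.2° + (180° − 45.8°) = 159° from the x-axis; with |UM| = 21.6, M = U + 21.6·(cos 159°, sin 159°) = (10.3, 21.9). UM is perpendicular to MF; with |MF| = 23.5 on the left of UM, F = M + 23.5·(-0.352, -0.936) = (2.01, -0.0489). Then |CF| = |F − C| = 2.01.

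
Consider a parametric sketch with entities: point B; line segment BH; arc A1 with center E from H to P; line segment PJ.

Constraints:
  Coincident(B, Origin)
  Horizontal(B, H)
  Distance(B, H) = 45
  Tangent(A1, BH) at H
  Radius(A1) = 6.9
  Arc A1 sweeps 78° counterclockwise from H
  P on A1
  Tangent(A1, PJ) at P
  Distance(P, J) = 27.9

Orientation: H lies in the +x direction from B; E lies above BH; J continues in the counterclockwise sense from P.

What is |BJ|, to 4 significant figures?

66.22

B is at the origin; B and H share the same y with |BH| = 45.0 and H on the +x side, so H = (45.00, 0.000). Tangency of A1 to BH means the radius EH is perpendicular to BH, so E = H + (0, 6.9) = (45.00, 6.900). On A1, H sits at bearing -90° from E; a 78° counterclockwise sweep puts P at bearing -12°, so P = E + 6.9·(cos -12°, sin -12°) = (51.75, 5.465). The tangent condition forces EP to be normal to PJ, so PJ runs along (−sin -12°, cos -12°); with |PJ| = 27.9, J = (57.55, 32.76). Then |BJ| = |J − B| = 66.22.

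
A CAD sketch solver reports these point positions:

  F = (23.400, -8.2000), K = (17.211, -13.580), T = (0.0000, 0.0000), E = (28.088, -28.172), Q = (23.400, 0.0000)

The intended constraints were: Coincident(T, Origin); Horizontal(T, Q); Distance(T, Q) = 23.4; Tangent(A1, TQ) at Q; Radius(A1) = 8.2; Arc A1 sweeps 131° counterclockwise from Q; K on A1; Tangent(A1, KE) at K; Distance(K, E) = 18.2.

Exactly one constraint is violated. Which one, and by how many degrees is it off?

Tangent(A1, KE) at K — off by 4.30°.

T = (0.00, 0.00) ✓; T.y = 0.00, Q.y = 0.00 ✓; |TQ| = 23.40 ✓; ∠(FQ, QT) = 90.00° ✓; |FQ| = 8.200 ✓; bearing(F→K) − bearing(F→Q) = 131.0° ✓; |FK| = 8.200 ✓; ∠(FK, KE) = 94.30° ✗; |KE| = 18.20 ✓.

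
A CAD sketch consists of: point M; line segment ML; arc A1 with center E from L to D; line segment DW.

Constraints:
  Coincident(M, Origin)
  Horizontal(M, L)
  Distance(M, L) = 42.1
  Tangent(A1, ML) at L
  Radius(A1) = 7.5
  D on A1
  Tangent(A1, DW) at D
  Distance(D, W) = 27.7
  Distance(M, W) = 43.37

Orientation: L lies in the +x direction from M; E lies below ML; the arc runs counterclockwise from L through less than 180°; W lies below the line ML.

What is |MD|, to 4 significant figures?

35.28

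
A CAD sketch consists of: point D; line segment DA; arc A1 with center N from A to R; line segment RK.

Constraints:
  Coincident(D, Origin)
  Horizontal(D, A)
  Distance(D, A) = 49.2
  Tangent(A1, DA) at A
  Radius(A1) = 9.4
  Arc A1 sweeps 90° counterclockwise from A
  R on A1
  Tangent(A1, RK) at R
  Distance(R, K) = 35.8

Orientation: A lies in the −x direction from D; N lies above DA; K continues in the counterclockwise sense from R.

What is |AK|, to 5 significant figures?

46.167

On A1, A sits at bearing -90° from N; a 90° counterclockwise sweep puts R at bearing 0°, so R = N + 9.4·(cos 0°, sin 0°) = (-39.800, 9.4000). Tangency of A1 to RK means the radius NR is perpendicular to RK, so RK runs along (−sin 0°, cos 0°); with |RK| = 35.8, K = (-39.800, 45.200). Then |AK| = |K − A| = 46.167.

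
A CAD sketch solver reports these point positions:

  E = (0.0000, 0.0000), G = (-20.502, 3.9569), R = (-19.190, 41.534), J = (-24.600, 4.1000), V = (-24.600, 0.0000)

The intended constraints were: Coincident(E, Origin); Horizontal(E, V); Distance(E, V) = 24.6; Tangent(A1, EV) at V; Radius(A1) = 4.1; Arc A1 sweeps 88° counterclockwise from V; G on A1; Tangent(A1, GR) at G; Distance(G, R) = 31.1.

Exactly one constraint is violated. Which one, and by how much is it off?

Distance(G, R) = 31.1 — off by 6.50.

E = (0.00, 0.00) ✓; E.y = 0.00, V.y = 0.00 ✓; |EV| = 24.60 ✓; ∠(JV, VE) = 90.00° ✓; |JV| = 4.100 ✓; bearing(J→G) − bearing(J→V) = 88.00° ✓; |JG| = 4.100 ✓; ∠(JG, GR) = 90.00° ✓; |GR| = 37.60 ✗.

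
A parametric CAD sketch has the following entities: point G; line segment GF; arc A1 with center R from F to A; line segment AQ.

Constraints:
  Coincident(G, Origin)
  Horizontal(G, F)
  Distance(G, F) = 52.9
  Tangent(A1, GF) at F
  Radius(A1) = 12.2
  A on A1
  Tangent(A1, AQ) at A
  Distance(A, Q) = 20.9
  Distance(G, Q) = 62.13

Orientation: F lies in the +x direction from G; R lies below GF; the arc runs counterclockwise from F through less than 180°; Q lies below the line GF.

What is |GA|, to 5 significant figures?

45.212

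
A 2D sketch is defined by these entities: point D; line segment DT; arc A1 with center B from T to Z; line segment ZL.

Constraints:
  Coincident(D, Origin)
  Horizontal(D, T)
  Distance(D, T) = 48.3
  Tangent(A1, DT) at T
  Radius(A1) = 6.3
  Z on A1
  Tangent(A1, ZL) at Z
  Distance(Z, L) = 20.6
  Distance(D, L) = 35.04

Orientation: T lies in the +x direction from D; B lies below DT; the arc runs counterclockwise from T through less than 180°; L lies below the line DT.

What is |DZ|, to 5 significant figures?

43.564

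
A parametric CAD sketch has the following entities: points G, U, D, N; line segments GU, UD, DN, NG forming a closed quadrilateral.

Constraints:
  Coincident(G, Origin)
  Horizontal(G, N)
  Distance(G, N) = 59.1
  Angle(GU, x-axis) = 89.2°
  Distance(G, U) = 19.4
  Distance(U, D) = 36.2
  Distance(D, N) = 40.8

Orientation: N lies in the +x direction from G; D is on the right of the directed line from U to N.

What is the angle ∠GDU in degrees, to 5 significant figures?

28.138°

G is at the origin; GN is horizontal with |GN| = 59.1 and N in +x, so N = (59.1, 0). GU runs at 89.2° with |GU| = 19.4, so U = (0.27087, 19.398). D is determined by |UD| = 36.2 and |DN| = 40.8 together: it lies at the intersection of circle(U, 36.2) and circle(N, 40.8). With |UN| = 61.945, the foot of the radical line on UN is 28.113 from U and the perpendicular offset is √(36.2² − 28.113²) = 22.805. Taking the right-of-UN solution: D = (19.829, -11.064).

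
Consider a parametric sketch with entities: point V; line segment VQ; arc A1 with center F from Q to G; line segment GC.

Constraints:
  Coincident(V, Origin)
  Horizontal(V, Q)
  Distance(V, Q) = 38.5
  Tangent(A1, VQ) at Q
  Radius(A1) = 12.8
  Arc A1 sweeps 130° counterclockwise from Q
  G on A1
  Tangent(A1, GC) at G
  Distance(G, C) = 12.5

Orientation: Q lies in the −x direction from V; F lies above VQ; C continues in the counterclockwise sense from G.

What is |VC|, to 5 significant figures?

47.808

V is at the origin; VQ is horizontal with |VQ| = 38.5 and Q on the −x side, so Q = (-38.500, 0.0000). A1 meets VQ tangentially, so FQ is at right angles to VQ, so F = Q + (0, 12.8) = (-38.500, 12.800). On A1, Q sits at bearing -90° from F; a 130° counterclockwise sweep puts G at bearing 40°, so G = F + 12.8·(cos 40°, sin 40°) = (-28.695, 21.028). Tangency of A1 to GC means the radius FG is perpendicular to GC, so GC runs along (−sin 40°, cos 40°); with |GC| = 12.5, C = (-36.729, 30.603). Then |VC| = |C − V| = 47.808.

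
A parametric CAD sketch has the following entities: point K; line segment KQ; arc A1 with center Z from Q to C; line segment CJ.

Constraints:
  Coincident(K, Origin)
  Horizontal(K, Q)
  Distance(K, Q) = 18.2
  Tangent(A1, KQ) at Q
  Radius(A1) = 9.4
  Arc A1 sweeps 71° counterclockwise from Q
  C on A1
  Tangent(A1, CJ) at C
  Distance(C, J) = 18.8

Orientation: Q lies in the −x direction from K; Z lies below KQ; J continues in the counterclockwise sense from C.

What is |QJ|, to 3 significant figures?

28.4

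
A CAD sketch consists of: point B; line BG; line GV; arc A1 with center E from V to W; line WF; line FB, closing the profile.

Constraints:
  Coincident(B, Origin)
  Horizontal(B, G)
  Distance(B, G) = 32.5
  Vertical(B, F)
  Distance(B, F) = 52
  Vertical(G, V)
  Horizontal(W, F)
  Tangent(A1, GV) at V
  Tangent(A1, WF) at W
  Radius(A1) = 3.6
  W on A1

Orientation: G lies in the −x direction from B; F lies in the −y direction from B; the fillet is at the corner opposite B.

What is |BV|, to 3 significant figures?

58.3

B is at the origin; B and G share the same y with |BG| = 32.5 and G on the −x side, so G = (-32.5, 0.00). B and F share the same x with |BF| = 52.0 and F on the −y side, so F = (0.00, -52.0). The virtual corner opposite B is at (-32.5, -52.0). Tangency of A1 to GV means the radius EV is perpendicular to GV and A1 meets WF tangentially, so EW is at right angles to WF, with radius 3.6, so the center E sits 3.6 in from both sides at E = (-28.9, -48.4). That places the tangent points at V = (-32.5, -48.4) on GV and W = (-28.9, -52.0) on WF. Then |BV| = |V − B| = 58.3.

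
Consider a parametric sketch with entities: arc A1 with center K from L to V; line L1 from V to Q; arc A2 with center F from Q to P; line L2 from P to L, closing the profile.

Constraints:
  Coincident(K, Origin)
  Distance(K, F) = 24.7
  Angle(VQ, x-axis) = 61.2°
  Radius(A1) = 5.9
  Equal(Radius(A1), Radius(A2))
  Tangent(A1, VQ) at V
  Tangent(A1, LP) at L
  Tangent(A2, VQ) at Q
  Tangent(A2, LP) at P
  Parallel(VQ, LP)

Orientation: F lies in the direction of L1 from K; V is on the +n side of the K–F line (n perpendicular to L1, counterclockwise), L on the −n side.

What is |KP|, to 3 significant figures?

25.4

The slot axis is L1's direction at 61.2°, so u = (cos 61.2°, sin 61.2°) = (0.482, 0.876) and n = (−sin 61.2°, cos 61.2°) = (-0.876, 0.482). K is at the origin and F lies 24.7 along u from K, so F = 24.7·u = (11.9, 21.6). Tangency of A1 to both parallel lines with radius 5.9 puts V and L at K ± 5.9·n: V = (-5.17, 2.84), L = (5.17, -2.84). Equal radii place Q and P the same way about F: Q = F + 5.9·n = (6.73, 24.5), P = F − 5.9·n = (17.1, 18.8). Then |KP| = |P − K| = 25.4.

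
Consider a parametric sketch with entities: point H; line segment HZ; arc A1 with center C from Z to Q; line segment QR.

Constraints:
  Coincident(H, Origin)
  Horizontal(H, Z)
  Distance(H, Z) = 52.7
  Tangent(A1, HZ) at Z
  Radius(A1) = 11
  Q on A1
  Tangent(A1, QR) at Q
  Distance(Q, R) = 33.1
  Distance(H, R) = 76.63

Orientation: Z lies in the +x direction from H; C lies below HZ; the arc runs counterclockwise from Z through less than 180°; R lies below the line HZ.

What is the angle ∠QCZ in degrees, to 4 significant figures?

124.5°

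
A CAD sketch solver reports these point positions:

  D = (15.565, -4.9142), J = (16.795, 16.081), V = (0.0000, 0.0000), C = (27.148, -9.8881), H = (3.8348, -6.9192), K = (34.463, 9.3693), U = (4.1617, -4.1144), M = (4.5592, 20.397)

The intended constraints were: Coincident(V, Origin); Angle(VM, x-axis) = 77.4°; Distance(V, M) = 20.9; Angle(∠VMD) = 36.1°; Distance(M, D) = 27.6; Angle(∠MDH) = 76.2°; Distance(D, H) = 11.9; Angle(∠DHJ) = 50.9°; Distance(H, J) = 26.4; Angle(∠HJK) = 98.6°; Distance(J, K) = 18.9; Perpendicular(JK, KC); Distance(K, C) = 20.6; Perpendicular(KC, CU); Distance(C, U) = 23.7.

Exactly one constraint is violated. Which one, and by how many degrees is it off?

Perpendicular(KC, CU) — off by 6.70°.

V = (0.00, 0.00) ✓; VM at 77.40° ✓; |VM| = 20.90 ✓; ∠VMD = 36.10° ✓; |MD| = 27.60 ✓; ∠MDH = 76.20° ✓; |DH| = 11.90 ✓; ∠DHJ = 50.90° ✓; |HJ| = 26.40 ✓; ∠HJK = 98.60° ✓; |JK| = 18.90 ✓; ∠(JK, KC) = 90.00° ✓; |KC| = 20.60 ✓; ∠(KC, CU) = 83.30° ✗; |CU| = 23.70 ✓.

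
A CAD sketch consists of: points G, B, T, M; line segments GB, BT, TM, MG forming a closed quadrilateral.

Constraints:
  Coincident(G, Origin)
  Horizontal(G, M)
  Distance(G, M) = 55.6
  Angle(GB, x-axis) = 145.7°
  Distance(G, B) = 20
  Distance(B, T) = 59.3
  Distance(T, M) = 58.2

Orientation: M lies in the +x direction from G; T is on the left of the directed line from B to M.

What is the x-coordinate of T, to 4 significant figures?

27.52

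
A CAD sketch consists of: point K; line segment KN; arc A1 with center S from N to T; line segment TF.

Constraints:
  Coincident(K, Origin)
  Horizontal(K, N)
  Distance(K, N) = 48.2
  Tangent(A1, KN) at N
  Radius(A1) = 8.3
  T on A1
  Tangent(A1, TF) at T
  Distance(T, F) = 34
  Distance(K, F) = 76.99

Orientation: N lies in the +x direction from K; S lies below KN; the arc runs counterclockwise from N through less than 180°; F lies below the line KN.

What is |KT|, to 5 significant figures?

44.821

K is at the origin; K and N share the same y with |KN| = 48.2 and N on the +x side, so N = (48.200, 0.0000). Since A1 is tangent to KN there, SN ⟂ KN, so S = N + (0, -8.3) = (48.200, -8.3000). Since ST ⟂ TF (tangency), |SF| = √(8.3² + 34.0²) = 34.998 regardless of where T sits on A1. So F lies on both circle(K, 76.99) and circle(S, 34.998); the below-KN intersection is F = (67.094, -37.760). T is the foot of the tangent from F: T = (42.475, -14.310).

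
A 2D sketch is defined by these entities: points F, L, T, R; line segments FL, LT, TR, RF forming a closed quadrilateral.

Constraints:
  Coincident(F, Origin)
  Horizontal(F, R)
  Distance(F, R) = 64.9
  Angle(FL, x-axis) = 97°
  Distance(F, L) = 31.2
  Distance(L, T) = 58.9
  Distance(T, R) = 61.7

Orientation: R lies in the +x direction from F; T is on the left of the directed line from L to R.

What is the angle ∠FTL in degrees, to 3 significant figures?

22.4°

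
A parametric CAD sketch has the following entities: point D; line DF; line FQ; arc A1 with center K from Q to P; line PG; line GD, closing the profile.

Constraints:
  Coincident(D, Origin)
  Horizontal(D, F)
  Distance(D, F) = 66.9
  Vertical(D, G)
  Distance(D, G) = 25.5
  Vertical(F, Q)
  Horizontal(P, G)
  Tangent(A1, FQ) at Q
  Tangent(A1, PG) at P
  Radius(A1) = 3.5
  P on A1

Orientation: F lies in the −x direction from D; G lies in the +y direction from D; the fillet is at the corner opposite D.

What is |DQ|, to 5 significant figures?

70.424

The virtual corner opposite D is at (-66.900, 25.500). The tangent condition forces KQ to be normal to FQ and the tangent condition forces KP to be normal to PG, with radius 3.5, so the center K sits 3.5 in from both sides at K = (-63.400, 22.000). That places the tangent points at Q = (-66.900, 22.000) on FQ and P = (-63.400, 25.500) on PG. Then |DQ| = |Q − D| = 70.424.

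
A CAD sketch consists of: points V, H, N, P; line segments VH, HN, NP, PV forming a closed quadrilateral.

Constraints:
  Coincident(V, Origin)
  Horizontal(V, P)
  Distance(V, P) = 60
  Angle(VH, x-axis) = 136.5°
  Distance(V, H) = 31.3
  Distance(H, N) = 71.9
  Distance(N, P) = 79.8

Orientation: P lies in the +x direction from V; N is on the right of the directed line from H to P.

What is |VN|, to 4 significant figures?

48.00

V is at the origin; VP is horizontal with |VP| = 60.0 and P in +x, so P = (60.0, 0). VH runs at 136.5° with |VH| = 31.3, so H = (-22.70, 21.55). N is determined by |HN| = 71.9 and |NP| = 79.8 together: it lies at the intersection of circle(H, 71.9) and circle(P, 79.8). With |HP| = 85.46, the foot of the radical line on HP is 35.72 from H and the perpendicular offset is √(71.9² − 35.72²) = 62.40. Taking the right-of-HP solution: N = (-3.868, -47.84).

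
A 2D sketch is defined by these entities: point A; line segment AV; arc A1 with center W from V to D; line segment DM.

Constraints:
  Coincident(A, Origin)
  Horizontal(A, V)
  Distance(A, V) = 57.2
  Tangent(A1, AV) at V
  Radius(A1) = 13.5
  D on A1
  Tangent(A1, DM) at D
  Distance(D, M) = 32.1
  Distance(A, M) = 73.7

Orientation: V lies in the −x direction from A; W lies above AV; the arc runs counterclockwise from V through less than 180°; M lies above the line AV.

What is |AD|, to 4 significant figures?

48.11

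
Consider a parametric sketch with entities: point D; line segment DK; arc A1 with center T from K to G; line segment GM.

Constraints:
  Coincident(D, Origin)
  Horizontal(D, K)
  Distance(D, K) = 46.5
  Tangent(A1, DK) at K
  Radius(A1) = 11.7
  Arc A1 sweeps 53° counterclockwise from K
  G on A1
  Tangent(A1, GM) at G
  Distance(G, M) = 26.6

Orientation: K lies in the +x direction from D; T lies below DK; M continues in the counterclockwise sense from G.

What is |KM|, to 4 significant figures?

36.24

D is at the origin; D and K share the same y with |DK| = 46.5 and K on the +x side, so K = (46.50, 0.000). A1 meets DK tangentially, so TK is at right angles to DK, so T = K + (0, -11.7) = (46.50, -11.70). On A1, K sits at bearing 90° from T; a 53° counterclockwise sweep puts G at bearing 143°, so G = T + 11.7·(cos 143°, sin 143°) = (37.16, -4.659). The tangent condition forces TG to be normal to GM, so GM runs along (−sin 143°, cos 143°); with |GM| = 26.6, M = (21.15, -25.90). Then |KM| = |M − K| = 36.24.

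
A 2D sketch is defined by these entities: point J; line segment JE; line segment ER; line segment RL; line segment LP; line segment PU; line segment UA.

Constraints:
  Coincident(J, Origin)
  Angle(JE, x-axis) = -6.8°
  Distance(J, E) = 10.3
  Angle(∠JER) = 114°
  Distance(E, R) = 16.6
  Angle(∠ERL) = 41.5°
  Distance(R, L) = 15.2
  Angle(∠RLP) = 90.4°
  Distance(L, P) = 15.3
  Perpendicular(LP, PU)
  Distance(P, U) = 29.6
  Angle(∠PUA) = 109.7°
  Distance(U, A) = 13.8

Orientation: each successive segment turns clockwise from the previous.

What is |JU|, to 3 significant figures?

37.1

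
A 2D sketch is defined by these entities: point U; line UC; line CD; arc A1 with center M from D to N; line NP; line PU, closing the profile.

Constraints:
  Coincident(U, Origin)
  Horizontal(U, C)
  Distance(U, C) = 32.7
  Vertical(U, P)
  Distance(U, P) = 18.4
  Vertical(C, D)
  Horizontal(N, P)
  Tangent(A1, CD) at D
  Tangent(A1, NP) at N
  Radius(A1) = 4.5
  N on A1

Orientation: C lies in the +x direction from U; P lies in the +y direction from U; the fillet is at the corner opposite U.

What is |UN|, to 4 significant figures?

33.67

U is at the origin; U and C share the same y with |UC| = 32.7 and C on the +x side, so C = (32.70, 0.000). U and P share the same x with |UP| = 18.4 and P on the +y side, so P = (0.000, 18.40). The virtual corner opposite U is at (32.70, 18.40). The tangent condition forces MD to be normal to CD and since A1 is tangent to NP there, MN ⟂ NP, with radius 4.5, so the center M sits 4.5 in from both sides at M = (28.20, 13.90). That places the tangent points at D = (32.70, 13.90) on CD and N = (28.20, 18.40) on NP. Then |UN| = |N − U| = 33.67.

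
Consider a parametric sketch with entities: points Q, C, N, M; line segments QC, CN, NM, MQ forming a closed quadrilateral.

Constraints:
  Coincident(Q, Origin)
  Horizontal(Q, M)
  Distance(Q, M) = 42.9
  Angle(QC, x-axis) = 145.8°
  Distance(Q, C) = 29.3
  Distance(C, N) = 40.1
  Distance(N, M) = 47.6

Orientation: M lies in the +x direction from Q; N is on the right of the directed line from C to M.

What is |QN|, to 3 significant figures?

16.8

Q is at the origin; QM is horizontal with |QM| = 42.9 and M in +x, so M = (42.9, 0). QC runs at 145.8° with |QC| = 29.3, so C = (-24.2, 16.5). N is determined by |CN| = 40.1 and |NM| = 47.6 together: it lies at the intersection of circle(C, 40.1) and circle(M, 47.6). With |CM| = 69.1, the foot of the radical line on CM is 29.8 from C and the perpendicular offset is √(40.1² − 29.8²) = 26.8. Taking the right-of-CM solution: N = (-1.68, -16.7).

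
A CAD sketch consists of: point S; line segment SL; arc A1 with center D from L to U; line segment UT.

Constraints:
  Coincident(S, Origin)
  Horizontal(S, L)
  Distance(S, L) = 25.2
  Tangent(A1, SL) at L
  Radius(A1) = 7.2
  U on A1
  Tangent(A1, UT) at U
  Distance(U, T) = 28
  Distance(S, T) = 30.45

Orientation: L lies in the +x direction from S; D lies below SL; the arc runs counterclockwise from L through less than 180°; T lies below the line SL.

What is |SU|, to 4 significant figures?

19.12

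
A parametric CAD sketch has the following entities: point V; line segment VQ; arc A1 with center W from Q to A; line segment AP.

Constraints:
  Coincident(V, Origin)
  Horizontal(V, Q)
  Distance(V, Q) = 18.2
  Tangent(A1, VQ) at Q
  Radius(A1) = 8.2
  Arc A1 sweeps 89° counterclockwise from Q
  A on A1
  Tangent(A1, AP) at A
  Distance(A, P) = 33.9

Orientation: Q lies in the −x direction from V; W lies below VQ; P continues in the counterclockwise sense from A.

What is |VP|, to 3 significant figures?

49.9

V is at the origin; V and Q share the same y with |VQ| = 18.2 and Q on the −x side, so Q = (-18.2, 0.00). The tangent condition forces WQ to be normal to VQ, so W = Q + (0, -8.2) = (-18.2, -8.20). On A1, Q sits at bearing 90° from W; an 89° counterclockwise sweep puts A at bearing 179°, so A = W + 8.2·(cos 179°, sin 179°) = (-26.4, -8.06). Since A1 is tangent to AP there, WA ⟂ AP, so AP runs along (−sin 179°, cos 179°); with |AP| = 33.9, P = (-27.0, -42.0). Then |VP| = |P − V| = 49.9.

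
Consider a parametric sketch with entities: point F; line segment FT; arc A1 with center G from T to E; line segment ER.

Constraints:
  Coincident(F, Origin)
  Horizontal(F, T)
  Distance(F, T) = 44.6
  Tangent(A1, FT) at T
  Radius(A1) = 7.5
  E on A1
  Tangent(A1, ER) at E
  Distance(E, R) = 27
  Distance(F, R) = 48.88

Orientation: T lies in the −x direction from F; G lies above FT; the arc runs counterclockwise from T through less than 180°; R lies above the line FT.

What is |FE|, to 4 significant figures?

37.77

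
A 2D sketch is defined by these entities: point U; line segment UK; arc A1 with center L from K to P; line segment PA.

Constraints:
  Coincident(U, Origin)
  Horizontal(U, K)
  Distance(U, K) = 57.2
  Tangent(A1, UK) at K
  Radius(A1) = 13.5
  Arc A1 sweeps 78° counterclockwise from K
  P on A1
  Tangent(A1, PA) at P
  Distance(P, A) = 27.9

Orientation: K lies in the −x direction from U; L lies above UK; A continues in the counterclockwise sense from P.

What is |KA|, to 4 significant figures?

42.47

U is at the origin; UK is horizontal with |UK| = 57.2 and K on the −x side, so K = (-57.20, 0.000). Since A1 is tangent to UK there, LK ⟂ UK, so L = K + (0, 13.5) = (-57.20, 13.50). On A1, K sits at bearing -90° from L; a 78° counterclockwise sweep puts P at bearing -12°, so P = L + 13.5·(cos -12°, sin -12°) = (-44.00, 10.69). Tangency of A1 to PA means the radius LP is perpendicular to PA, so PA runs along (−sin -12°, cos -12°); with |PA| = 27.9, A = (-38.19, 37.98). Then |KA| = |A − K| = 42.47.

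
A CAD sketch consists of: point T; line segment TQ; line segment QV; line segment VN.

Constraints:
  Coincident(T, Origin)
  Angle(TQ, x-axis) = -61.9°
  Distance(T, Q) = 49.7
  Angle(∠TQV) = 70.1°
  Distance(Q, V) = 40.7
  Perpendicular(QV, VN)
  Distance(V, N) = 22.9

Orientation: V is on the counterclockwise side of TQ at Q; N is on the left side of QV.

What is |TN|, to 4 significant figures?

33.67

∠TQV = 70.1°, so QV runs at -61.9° + (180° − 70.1°) = 48.00° from the x-axis; with |QV| = 40.7, V = Q + 40.7·(cos 48.00°, sin 48.00°) = (50.64, -13.60). The perpendicularity gives VN at right angles to QV; with |VN| = 22.9 on the left of QV, N = V + 22.9·(-0.7431, 0.6691) = (33.62, 1.727). Then |TN| = |N − T| = 33.67.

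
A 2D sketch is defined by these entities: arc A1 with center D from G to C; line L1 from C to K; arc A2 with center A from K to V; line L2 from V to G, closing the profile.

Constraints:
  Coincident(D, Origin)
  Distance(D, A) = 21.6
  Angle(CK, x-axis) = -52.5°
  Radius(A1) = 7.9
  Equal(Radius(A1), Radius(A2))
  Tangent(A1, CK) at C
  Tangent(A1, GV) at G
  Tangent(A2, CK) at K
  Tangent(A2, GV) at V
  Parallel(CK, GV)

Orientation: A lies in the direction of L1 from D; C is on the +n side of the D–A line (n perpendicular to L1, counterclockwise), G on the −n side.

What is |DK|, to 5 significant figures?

22.999

Tangency of A1 to both parallel lines with radius 7.9 puts C and G at D ± 7.9·n: C = (6.2675, 4.8092), G = (-6.2675, -4.8092). Equal radii place K and V the same way about A: K = A + 7.9·n = (19.417, -12.327), V = A − 7.9·n = (6.8818, -21.946). Then |DK| = |K − D| = 22.999.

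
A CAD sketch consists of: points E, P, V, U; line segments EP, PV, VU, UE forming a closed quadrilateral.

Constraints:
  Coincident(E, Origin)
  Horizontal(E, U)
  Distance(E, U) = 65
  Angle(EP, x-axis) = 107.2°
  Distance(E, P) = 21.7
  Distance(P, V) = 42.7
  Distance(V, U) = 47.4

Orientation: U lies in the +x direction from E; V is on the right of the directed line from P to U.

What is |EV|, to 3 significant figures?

23.5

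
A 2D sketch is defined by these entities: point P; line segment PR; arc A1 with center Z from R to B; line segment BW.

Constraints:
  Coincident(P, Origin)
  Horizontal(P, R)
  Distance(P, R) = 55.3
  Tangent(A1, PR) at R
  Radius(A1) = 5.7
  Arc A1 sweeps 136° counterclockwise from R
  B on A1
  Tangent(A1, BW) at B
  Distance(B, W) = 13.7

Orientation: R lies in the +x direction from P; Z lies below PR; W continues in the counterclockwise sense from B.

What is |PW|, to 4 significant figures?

64.17

P is at the origin; P and R share the same y with |PR| = 55.3 and R on the +x side, so R = (55.30, 0.000). Tangency of A1 to PR means the radius ZR is perpendicular to PR, so Z = R + (0, -5.7) = (55.30, -5.700). On A1, R sits at bearing 90° from Z; a 136° counterclockwise sweep puts B at bearing 226°, so B = Z + 5.7·(cos 226°, sin 226°) = (51.34, -9.800). Since A1 is tangent to BW there, ZB ⟂ BW, so BW runs along (−sin 226°, cos 226°); with |BW| = 13.7, W = (61.20, -19.32). Then |PW| = |W − P| = 64.17.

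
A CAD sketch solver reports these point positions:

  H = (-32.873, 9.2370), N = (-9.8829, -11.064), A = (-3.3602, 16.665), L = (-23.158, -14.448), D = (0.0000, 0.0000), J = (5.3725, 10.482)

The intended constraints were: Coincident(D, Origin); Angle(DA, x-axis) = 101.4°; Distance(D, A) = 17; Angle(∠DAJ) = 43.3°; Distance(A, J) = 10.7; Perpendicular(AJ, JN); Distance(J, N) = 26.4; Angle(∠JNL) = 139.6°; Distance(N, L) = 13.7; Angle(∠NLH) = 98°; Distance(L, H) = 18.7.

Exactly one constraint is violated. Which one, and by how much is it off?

Distance(L, H) = 18.7 — off by 6.90.

D = (0.00, 0.00) ✓; DA at 101.4° ✓; |DA| = 17.00 ✓; ∠DAJ = 43.30° ✓; |AJ| = 10.70 ✓; ∠(AJ, JN) = 90.00° ✓; |JN| = 26.40 ✓; ∠JNL = 139.6° ✓; |NL| = 13.70 ✓; ∠NLH = 98.00° ✓; |LH| = 25.60 ✗.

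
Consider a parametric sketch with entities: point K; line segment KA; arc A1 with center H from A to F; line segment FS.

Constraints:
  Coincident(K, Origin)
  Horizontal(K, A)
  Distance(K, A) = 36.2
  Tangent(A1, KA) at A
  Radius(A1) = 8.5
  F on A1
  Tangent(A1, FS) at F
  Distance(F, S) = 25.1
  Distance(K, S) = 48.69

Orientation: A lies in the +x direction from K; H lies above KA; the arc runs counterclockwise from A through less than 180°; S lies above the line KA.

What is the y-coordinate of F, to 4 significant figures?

11.90

K is at the origin; K and A share the same y with |KA| = 36.2 and A on the +x side, so A = (36.20, 0.000). Tangency of A1 to KA means the radius HA is perpendicular to KA, so H = A + (0, 8.5) = (36.20, 8.500). Since HF ⟂ FS (tangency), |HS| = √(8.5² + 25.1²) = 26.50 regardless of where F sits on A1. So S lies on both circle(K, 48.69) and circle(H, 26.50); the above-KA intersection is S = (33.95, 34.90). F is the foot of the tangent from S: F = (43.99, 11.90).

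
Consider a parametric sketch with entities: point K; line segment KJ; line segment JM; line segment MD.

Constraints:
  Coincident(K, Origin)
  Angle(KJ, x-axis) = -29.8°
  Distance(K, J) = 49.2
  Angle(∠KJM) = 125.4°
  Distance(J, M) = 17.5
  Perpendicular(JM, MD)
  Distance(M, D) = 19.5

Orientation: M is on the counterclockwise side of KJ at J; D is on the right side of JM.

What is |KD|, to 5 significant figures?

75.291

K is at the origin; KJ runs at -29.8° with length 49.2, so J = 49.2·(cos -29.8°, sin -29.8°) = (42.694, -24.451). ∠KJM = 125.4°, so JM runs at -29.8° + (180° − 125.4°) = 24.800° from the x-axis; with |JM| = 17.5, M = J + 17.5·(cos 24.800°, sin 24.800°) = (58.580, -17.111). JM ⟂ MD; with |MD| = 19.5 on the right of JM, D = M + 19.5·(0.41945, -0.90778) = (66.759, -34.812). Then |KD| = |D − K| = 75.291.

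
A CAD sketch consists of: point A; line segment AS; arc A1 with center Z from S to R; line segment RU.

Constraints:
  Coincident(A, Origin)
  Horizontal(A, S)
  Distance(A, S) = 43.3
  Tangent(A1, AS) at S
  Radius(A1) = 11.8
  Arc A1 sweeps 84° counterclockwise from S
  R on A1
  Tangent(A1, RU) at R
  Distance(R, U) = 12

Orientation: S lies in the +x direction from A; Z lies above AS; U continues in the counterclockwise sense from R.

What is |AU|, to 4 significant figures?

60.62

A is at the origin; A and S share the same y with |AS| = 43.3 and S on the +x side, so S = (43.30, 0.000). Since A1 is tangent to AS there, ZS ⟂ AS, so Z = S + (0, 11.8) = (43.30, 11.80). On A1, S sits at bearing -90° from Z; an 84° counterclockwise sweep puts R at bearing -6°, so R = Z + 11.8·(cos -6°, sin -6°) = (55.04, 10.57). Tangency of A1 to RU means the radius ZR is perpendicular to RU, so RU runs along (−sin -6°, cos -6°); with |RU| = 12.0, U = (56.29, 22.50). Then |AU| = |U − A| = 60.62.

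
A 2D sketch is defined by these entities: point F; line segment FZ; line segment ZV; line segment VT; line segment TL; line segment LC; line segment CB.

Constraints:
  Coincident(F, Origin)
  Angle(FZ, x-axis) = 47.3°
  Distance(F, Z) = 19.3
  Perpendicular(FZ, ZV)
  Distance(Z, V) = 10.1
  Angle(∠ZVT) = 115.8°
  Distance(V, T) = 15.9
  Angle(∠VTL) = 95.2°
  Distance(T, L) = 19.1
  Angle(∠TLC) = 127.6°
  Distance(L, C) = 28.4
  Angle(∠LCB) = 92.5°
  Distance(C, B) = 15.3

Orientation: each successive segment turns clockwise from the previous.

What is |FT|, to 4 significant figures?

17.74

F is at the origin; FZ runs at 47.3° with length 19.3, so Z = (13.09, 14.18). FZ is perpendicular to ZV, so ZV runs at -42.70°; with |ZV| = 10.1, V = (20.51, 7.334). ∠ZVT = 115.8° gives VT at -106.9° from the x-axis; with |VT| = 15.9, T = (15.89, -7.879). Then |FT| = |T − F| = 17.74.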